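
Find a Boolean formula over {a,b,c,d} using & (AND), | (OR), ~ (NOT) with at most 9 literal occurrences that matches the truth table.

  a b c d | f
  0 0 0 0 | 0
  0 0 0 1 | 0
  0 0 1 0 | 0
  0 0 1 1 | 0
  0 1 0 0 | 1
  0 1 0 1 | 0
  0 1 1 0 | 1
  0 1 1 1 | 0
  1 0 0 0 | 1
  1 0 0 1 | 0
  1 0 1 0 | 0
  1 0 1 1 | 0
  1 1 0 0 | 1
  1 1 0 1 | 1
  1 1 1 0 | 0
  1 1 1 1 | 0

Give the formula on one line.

((b | ~d) & ((~a | ~c) & ((b & ~d) | a)))

  ~d = 1010101010101010
  (b | ~d) = 1010111110101111
  ~a = 1111111100000000
  ~c = 1100110011001100
  (~a | ~c) = 1111111111001100
  (b & ~d) = 0000101000001010
  ((b & ~d) | a) = 0000101011111111
  ((~a | ~c) & ((b & ~d) | a)) = 0000101011001100
  ((b | ~d) & ((~a | ~c) & ((b & ~d) | a))) = 0000101010001100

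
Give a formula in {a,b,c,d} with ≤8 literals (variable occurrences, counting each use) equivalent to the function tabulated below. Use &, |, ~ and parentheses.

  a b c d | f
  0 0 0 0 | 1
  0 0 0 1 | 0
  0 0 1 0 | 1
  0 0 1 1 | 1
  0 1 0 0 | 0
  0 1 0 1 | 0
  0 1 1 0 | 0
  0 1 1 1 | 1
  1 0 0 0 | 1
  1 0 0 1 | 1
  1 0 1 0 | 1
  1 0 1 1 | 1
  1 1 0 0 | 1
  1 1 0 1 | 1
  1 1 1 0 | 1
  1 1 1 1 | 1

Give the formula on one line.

((~d | (a | c)) & (d | (~b | a)))

  ~d = 1010101010101010
  (a | c) = 0011001111111111
  (~d | (a | c)) = 1011101111111111
  ~b = 1111000011110000
  (~b | a) = 1111000011111111
  (d | (~b | a)) = 1111010111111111
  ((~d | (a | c)) & (d | (~b | a))) = 1011000111111111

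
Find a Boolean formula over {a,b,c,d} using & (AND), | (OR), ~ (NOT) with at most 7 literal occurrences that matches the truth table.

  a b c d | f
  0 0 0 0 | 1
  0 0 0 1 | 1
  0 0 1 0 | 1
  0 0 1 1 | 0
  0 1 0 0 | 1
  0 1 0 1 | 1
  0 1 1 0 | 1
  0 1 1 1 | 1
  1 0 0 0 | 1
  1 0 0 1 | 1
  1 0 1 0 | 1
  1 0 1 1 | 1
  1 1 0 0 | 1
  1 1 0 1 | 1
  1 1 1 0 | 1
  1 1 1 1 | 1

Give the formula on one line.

  (b | a) = 0000111111111111
  ~c = 1100110011001100
  ((b | a) | ~c) = 1100111111111111
  ~d = 1010101010101010
  (((b | a) | ~c) | ~d) = 1110111111111111

(((b | a) | ~c) | ~d)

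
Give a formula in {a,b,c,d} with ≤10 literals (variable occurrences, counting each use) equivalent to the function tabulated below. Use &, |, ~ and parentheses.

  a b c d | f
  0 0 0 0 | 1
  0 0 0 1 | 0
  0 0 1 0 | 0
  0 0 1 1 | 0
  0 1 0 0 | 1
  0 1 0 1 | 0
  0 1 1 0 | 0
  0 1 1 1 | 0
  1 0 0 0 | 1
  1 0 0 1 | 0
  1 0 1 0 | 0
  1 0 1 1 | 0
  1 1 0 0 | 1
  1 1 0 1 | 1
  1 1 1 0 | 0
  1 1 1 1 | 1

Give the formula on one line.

  ~c = 1100110011001100
  ~a = 1111111100000000
  (~a | d) = 1111111101010101
  ((~a | d) & c) = 0011001100010001
  (((~a | d) & c) & d) = 0001000100010001
  (~c | (((~a | d) & c) & d)) = 1101110111011101
  (b & a) = 0000000000001111
  ~d = 1010101010101010
  ((b & a) | ~d) = 1010101010101111
  ((~c | (((~a | d) & c) & d)) & ((b & a) | ~d)) = 1000100010001101

((~c | (((~a | d) & c) & d)) & ((b & a) | ~d))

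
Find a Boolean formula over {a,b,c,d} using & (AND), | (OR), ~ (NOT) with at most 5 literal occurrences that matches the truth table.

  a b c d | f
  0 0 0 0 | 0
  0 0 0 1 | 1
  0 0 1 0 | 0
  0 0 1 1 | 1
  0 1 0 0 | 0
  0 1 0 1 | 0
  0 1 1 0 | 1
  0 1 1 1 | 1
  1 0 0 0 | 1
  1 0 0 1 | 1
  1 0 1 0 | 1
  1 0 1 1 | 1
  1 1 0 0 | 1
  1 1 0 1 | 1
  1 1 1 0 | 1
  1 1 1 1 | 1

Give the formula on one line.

  ~b = 1111000011110000
  (~b | c) = 1111001111110011
  (b | d) = 0101111101011111
  ((~b | c) & (b | d)) = 0101001101010011
  (((~b | c) & (b | d)) | a) = 0101001111111111

(((~b | c) & (b | d)) | a)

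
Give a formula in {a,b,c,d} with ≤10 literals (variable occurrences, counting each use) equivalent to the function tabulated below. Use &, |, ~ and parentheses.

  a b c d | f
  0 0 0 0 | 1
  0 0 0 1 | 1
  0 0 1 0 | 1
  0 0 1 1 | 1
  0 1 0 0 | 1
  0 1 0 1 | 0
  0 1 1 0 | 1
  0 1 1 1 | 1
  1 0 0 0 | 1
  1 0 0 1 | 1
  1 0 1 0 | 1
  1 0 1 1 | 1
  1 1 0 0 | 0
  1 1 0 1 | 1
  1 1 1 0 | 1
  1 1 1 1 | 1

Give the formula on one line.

  ~b = 1111000011110000
  (c | ~b) = 1111001111110011
  ~a = 1111111100000000
  (~a | b) = 1111111100001111
  (d | ~a) = 1111111101010101
  (a | c) = 0011001111111111
  ~d = 1010101010101010
  ((a | c) | ~d) = 1011101111111111
  ((d | ~a) & ((a | c) | ~d)) = 1011101101010101
  ((~a | b) & ((d | ~a) & ((a | c) | ~d))) = 1011101100000101
  ((c | ~b) | ((~a | b) & ((d | ~a) & ((a | c) | ~d)))) = 1111101111110111

((c | ~b) | ((~a | b) & ((d | ~a) & ((a | c) | ~d))))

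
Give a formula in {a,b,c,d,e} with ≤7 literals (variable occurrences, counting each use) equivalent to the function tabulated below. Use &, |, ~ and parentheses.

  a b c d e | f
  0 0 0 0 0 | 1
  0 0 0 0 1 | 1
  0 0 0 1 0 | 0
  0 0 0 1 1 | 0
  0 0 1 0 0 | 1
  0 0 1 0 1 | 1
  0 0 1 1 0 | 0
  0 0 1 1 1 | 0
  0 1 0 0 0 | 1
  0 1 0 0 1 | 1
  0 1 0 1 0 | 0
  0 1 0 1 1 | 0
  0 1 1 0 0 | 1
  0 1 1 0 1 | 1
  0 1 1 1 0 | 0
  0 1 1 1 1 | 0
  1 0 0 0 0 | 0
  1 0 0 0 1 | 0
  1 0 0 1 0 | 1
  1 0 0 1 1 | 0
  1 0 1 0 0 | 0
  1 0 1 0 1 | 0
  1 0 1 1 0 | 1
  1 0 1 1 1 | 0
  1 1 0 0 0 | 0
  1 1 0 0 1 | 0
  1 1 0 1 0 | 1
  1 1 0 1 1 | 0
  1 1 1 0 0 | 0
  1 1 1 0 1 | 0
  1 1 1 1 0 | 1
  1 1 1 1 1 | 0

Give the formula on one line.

((d | ~a) & (~d | (a & (~e | ~d))))

  ~a = 11111111111111110000000000000000
  (d | ~a) = 11111111111111110011001100110011
  ~d = 11001100110011001100110011001100
  ~e = 10101010101010101010101010101010
  (~e | ~d) = 11101110111011101110111011101110
  (a & (~e | ~d)) = 00000000000000001110111011101110
  (~d | (a & (~e | ~d))) = 11001100110011001110111011101110
  ((d | ~a) & (~d | (a & (~e | ~d)))) = 11001100110011000010001000100010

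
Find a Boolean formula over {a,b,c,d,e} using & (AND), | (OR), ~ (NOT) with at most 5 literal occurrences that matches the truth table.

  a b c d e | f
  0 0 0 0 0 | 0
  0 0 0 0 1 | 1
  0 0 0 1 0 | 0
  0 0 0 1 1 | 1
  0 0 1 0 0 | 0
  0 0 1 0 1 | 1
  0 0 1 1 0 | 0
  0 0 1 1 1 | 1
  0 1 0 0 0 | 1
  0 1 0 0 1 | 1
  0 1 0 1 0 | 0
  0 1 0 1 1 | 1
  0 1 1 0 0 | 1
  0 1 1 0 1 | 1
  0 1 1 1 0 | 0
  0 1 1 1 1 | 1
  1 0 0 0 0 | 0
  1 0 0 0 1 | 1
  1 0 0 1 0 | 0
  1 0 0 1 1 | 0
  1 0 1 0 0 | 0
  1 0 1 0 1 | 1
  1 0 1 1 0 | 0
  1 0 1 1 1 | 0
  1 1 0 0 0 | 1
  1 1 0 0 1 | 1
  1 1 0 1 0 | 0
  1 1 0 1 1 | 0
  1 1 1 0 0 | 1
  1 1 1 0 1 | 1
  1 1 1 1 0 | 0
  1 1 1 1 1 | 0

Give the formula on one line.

((~d & (b | e)) | (e & ~a))

  ~d = 11001100110011001100110011001100
  (b | e) = 01010101111111110101010111111111
  (~d & (b | e)) = 01000100110011000100010011001100
  ~a = 11111111111111110000000000000000
  (e & ~a) = 01010101010101010000000000000000
  ((~d & (b | e)) | (e & ~a)) = 01010101110111010100010011001100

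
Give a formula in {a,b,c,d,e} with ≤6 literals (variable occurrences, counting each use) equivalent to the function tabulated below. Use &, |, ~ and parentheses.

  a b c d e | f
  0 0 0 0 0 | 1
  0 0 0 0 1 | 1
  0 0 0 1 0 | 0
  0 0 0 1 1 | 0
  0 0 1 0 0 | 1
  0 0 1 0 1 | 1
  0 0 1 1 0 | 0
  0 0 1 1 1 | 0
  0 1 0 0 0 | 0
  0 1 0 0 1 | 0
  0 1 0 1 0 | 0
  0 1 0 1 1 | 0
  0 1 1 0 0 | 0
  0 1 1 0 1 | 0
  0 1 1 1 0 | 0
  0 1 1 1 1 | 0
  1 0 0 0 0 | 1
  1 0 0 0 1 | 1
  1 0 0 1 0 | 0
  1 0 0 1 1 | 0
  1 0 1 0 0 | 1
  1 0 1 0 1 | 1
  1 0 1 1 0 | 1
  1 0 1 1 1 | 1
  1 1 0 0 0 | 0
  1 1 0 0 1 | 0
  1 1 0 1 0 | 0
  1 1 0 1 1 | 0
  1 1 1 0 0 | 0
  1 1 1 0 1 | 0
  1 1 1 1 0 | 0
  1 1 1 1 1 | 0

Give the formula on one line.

  ~d = 11001100110011001100110011001100
  (a & c) = 00000000000000000000111100001111
  (~d | (a & c)) = 11001100110011001100111111001111
  ~b = 11111111000000001111111100000000
  ((~d | (a & c)) & ~b) = 11001100000000001100111100000000

((~d | (a & c)) & ~b)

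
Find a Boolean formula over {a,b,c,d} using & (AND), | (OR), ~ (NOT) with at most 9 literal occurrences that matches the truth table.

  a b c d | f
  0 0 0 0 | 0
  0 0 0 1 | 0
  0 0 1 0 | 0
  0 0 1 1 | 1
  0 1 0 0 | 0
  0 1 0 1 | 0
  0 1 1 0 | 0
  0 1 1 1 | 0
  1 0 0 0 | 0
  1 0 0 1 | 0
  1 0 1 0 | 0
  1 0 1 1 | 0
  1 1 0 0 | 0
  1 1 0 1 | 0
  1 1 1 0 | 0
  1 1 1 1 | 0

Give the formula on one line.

  ~b = 1111000011110000
  (~b & c) = 0011000000110000
  ~d = 1010101010101010
  ~c = 1100110011001100
  (~d | ~c) = 1110111011101110
  ~a = 1111111100000000
  ((~d | ~c) | ~a) = 1111111111101110
  ((~b & c) & ((~d | ~c) | ~a)) = 0011000000100000
  (((~b & c) & ((~d | ~c) | ~a)) & d) = 0001000000000000

(((~b & c) & ((~d | ~c) | ~a)) & d)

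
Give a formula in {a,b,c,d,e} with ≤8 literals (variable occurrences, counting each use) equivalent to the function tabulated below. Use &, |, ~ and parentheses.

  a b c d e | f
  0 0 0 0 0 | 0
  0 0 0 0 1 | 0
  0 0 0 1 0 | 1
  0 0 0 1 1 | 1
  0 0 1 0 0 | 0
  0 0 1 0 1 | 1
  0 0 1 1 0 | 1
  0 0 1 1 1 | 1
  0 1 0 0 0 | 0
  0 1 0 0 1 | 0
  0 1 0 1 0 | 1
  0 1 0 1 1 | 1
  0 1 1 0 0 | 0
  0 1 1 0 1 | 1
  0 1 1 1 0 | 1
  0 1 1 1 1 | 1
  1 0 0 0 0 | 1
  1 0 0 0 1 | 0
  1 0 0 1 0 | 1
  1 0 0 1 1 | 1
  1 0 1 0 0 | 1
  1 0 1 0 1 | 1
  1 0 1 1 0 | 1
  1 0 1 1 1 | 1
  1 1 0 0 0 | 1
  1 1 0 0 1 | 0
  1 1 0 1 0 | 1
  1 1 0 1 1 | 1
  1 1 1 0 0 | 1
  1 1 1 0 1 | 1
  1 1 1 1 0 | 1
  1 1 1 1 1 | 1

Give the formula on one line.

  ~e = 10101010101010101010101010101010
  (~e & a) = 00000000000000001010101010101010
  (e & c) = 00000101000001010000010100000101
  ((e & c) | d) = 00110111001101110011011100110111
  ((~e & a) | ((e & c) | d)) = 00110111001101111011111110111111

((~e & a) | ((e & c) | d))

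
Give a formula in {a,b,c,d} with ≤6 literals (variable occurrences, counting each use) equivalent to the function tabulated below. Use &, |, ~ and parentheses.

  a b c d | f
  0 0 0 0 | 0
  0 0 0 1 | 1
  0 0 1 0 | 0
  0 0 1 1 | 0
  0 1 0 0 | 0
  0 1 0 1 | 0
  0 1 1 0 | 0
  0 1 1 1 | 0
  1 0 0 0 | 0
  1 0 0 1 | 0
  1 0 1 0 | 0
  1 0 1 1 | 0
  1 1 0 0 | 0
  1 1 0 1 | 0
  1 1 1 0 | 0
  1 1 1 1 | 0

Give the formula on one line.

(~b & (((~a & ~c) | ~d) & (~c & d)))

  ~b = 1111000011110000
  ~a = 1111111100000000
  ~c = 1100110011001100
  (~a & ~c) = 1100110000000000
  ~d = 1010101010101010
  ((~a & ~c) | ~d) = 1110111010101010
  (~c & d) = 0100010001000100
  (((~a & ~c) | ~d) & (~c & d)) = 0100010000000000
  (~b & (((~a & ~c) | ~d) & (~c & d))) = 0100000000000000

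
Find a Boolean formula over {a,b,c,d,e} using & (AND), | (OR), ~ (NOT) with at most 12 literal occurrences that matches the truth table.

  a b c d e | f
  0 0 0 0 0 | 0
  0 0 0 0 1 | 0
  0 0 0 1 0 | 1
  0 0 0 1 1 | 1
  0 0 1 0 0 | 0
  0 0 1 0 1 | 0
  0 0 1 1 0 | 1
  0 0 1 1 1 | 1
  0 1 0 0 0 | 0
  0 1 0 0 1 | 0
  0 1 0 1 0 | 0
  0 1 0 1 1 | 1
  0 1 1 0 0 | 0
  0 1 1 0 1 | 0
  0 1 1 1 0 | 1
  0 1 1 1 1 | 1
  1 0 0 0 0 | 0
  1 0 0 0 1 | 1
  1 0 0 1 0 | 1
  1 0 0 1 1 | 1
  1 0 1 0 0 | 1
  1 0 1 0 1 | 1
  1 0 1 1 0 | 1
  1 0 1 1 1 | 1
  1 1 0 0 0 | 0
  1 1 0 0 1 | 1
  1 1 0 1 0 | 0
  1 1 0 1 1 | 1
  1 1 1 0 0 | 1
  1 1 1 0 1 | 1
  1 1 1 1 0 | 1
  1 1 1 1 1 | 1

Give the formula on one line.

(((d | a) & ((c | e) | (d | ~a))) & ((e | c) | ~b))

  (d | a) = 00110011001100111111111111111111
  (c | e) = 01011111010111110101111101011111
  ~a = 11111111111111110000000000000000
  (d | ~a) = 11111111111111110011001100110011
  ((c | e) | (d | ~a)) = 11111111111111110111111101111111
  ((d | a) & ((c | e) | (d | ~a))) = 00110011001100110111111101111111
  (e | c) = 01011111010111110101111101011111
  ~b = 11111111000000001111111100000000
  ((e | c) | ~b) = 11111111010111111111111101011111
  (((d | a) & ((c | e) | (d | ~a))) & ((e | c) | ~b)) = 00110011000100110111111101011111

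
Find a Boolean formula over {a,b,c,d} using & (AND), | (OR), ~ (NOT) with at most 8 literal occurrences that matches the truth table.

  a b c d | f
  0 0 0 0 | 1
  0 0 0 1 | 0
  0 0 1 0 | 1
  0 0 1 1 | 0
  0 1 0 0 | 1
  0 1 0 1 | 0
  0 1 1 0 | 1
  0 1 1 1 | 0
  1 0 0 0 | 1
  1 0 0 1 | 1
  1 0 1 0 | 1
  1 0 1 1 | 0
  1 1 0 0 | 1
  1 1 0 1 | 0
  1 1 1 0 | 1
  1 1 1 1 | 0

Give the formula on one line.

(((~b & d) & (~c & a)) | ~d)

  ~b = 1111000011110000
  (~b & d) = 0101000001010000
  ~c = 1100110011001100
  (~c & a) = 0000000011001100
  ((~b & d) & (~c & a)) = 0000000001000000
  ~d = 1010101010101010
  (((~b & d) & (~c & a)) | ~d) = 1010101011101010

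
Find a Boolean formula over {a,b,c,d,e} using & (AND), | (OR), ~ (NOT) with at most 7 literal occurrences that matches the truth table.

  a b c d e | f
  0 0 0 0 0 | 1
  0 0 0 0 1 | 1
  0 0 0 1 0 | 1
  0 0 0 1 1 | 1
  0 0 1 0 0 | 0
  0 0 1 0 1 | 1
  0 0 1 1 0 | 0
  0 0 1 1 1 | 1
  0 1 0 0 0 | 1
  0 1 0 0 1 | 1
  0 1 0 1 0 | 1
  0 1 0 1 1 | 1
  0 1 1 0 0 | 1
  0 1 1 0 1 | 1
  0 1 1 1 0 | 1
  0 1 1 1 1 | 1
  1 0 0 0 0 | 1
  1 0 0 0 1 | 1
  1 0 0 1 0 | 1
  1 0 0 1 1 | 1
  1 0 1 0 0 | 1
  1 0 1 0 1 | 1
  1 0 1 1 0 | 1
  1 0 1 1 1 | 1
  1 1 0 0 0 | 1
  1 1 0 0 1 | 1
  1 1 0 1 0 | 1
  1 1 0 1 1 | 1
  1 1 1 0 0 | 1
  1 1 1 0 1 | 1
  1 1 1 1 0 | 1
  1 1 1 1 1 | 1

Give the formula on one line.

(((b & ~a) | e) | (a | ~c))

  ~a = 11111111111111110000000000000000
  (b & ~a) = 00000000111111110000000000000000
  ((b & ~a) | e) = 01010101111111110101010101010101
  ~c = 11110000111100001111000011110000
  (a | ~c) = 11110000111100001111111111111111
  (((b & ~a) | e) | (a | ~c)) = 11110101111111111111111111111111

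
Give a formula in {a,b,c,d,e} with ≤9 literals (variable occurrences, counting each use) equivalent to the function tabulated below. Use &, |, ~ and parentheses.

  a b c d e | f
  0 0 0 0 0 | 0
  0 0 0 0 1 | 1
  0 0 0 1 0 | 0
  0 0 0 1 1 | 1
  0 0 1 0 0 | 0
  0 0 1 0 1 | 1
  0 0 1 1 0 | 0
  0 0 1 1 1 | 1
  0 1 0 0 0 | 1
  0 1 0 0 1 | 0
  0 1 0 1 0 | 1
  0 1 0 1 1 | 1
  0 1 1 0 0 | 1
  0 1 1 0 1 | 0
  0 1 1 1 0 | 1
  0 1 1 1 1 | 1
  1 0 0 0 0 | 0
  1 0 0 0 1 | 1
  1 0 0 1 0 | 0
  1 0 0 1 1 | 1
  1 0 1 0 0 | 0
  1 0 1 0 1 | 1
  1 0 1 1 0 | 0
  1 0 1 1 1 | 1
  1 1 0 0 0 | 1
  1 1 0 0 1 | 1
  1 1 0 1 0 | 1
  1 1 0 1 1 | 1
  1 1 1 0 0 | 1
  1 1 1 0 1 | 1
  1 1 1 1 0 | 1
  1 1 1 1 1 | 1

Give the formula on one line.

((b & (d | ~e)) | ((~b | a) & e))

  ~e = 10101010101010101010101010101010
  (d | ~e) = 10111011101110111011101110111011
  (b & (d | ~e)) = 00000000101110110000000010111011
  ~b = 11111111000000001111111100000000
  (~b | a) = 11111111000000001111111111111111
  ((~b | a) & e) = 01010101000000000101010101010101
  ((b & (d | ~e)) | ((~b | a) & e)) = 01010101101110110101010111111111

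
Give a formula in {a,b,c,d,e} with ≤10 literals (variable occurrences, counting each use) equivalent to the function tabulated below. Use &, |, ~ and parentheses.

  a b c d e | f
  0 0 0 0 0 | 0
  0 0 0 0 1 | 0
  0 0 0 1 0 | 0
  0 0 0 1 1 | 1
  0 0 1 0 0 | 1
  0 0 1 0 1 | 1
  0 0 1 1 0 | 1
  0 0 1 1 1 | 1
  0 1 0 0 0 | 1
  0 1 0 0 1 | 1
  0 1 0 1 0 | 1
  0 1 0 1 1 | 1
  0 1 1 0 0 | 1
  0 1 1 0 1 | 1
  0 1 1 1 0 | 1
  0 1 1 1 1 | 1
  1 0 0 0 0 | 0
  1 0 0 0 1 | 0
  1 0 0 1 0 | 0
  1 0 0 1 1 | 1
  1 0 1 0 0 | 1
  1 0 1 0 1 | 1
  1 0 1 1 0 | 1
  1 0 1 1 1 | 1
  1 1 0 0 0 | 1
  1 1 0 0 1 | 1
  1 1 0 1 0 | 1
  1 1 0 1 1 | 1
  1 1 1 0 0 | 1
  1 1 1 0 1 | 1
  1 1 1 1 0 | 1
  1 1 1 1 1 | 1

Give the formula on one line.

  (a & b) = 00000000000000000000000011111111
  ((a & b) & e) = 00000000000000000000000001010101
  (d & e) = 00010001000100010001000100010001
  (((a & b) & e) | (d & e)) = 00010001000100010001000101010101
  (c | (((a & b) & e) | (d & e))) = 00011111000111110001111101011111
  (b | (c | (((a & b) & e) | (d & e)))) = 00011111111111110001111111111111

(b | (c | (((a & b) & e) | (d & e))))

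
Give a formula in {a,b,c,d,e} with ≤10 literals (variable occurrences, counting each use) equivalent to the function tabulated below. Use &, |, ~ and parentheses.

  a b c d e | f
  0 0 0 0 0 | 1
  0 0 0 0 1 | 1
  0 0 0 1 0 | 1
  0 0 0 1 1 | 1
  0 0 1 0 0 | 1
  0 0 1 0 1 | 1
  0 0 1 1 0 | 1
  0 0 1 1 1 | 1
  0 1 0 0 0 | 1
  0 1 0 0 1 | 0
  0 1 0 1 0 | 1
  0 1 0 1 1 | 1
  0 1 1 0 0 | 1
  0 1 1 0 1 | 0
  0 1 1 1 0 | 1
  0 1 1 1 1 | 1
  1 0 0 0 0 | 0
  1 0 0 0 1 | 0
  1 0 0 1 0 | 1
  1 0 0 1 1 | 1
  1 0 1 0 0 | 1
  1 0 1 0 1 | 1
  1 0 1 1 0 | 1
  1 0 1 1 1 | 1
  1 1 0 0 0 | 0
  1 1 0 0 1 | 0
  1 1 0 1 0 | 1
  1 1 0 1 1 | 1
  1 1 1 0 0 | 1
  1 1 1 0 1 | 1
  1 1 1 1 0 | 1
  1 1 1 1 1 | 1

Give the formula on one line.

  ~a = 11111111111111110000000000000000
  ~b = 11111111000000001111111100000000
  ~e = 10101010101010101010101010101010
  (~b | ~e) = 11111111101010101111111110101010
  ((~b | ~e) | d) = 11111111101110111111111110111011
  (~a & ((~b | ~e) | d)) = 11111111101110110000000000000000
  (d | (~a & ((~b | ~e) | d))) = 11111111101110110011001100110011
  (a & c) = 00000000000000000000111100001111
  ((d | (~a & ((~b | ~e) | d))) | (a & c)) = 11111111101110110011111100111111

((d | (~a & ((~b | ~e) | d))) | (a & c))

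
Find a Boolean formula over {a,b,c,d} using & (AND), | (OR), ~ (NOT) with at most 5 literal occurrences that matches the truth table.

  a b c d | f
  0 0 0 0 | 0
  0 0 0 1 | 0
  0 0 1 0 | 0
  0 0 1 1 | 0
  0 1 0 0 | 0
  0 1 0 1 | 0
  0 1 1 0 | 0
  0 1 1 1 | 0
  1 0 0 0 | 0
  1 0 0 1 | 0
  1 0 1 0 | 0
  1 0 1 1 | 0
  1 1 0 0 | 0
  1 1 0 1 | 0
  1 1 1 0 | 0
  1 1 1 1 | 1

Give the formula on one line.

((c & d) & (b & a))

  (c & d) = 0001000100010001
  (b & a) = 0000000000001111
  ((c & d) & (b & a)) = 0000000000000001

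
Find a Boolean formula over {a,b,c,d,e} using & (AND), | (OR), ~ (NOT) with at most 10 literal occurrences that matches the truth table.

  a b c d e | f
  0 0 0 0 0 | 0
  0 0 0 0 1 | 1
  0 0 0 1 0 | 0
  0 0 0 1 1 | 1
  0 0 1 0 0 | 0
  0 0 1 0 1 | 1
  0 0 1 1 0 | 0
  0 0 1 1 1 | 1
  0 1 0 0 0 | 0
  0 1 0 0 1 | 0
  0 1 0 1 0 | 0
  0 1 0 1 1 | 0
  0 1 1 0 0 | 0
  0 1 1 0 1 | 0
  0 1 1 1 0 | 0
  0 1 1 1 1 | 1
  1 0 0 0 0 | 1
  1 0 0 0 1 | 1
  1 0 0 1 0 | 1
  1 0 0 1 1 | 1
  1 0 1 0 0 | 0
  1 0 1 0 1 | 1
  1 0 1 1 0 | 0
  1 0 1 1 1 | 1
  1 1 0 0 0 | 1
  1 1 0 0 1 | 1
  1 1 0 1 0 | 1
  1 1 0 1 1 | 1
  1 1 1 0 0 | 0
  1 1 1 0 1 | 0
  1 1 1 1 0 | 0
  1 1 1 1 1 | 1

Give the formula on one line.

  ~b = 11111111000000001111111100000000
  (e & ~b) = 01010101000000000101010100000000
  ~c = 11110000111100001111000011110000
  (~c & a) = 00000000000000001111000011110000
  (e & d) = 00010001000100010001000100010001
  (a | d) = 00110011001100111111111111111111
  (c & (a | d)) = 00000011000000110000111100001111
  ((e & d) & (c & (a | d))) = 00000001000000010000000100000001
  ((~c & a) | ((e & d) & (c & (a | d)))) = 00000001000000011111000111110001
  ((e & ~b) | ((~c & a) | ((e & d) & (c & (a | d))))) = 01010101000000011111010111110001

((e & ~b) | ((~c & a) | ((e & d) & (c & (a | d)))))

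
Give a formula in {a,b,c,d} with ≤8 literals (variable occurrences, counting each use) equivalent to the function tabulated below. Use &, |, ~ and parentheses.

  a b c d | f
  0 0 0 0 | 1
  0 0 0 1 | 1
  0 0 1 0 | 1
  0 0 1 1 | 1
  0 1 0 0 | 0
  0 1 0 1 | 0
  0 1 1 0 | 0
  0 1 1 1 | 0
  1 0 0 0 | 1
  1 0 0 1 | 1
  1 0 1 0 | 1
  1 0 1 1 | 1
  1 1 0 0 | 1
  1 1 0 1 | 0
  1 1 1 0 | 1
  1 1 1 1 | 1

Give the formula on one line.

  ~d = 1010101010101010
  (a & ~d) = 0000000010101010
  ~b = 1111000011110000
  (c & a) = 0000000000110011
  (~b | (c & a)) = 1111000011110011
  ((a & ~d) | (~b | (c & a))) = 1111000011111011

((a & ~d) | (~b | (c & a)))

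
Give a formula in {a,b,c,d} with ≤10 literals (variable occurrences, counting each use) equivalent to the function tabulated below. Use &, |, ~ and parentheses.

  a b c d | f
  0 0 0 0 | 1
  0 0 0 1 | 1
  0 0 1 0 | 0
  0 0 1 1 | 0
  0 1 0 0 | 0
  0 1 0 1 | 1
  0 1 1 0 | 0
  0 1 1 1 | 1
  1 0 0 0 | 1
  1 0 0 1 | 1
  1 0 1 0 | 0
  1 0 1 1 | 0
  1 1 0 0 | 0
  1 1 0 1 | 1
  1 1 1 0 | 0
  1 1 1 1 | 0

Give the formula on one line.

  (d | a) = 0101010111111111
  ~a = 1111111100000000
  ((d | a) & ~a) = 0101010100000000
  (b & ((d | a) & ~a)) = 0000010100000000
  ~c = 1100110011001100
  ~b = 1111000011110000
  (d | c) = 0111011101110111
  (~b | (d | c)) = 1111011111110111
  (~c & (~b | (d | c))) = 1100010011000100
  ((b & ((d | a) & ~a)) | (~c & (~b | (d | c)))) = 1100010111000100

((b & ((d | a) & ~a)) | (~c & (~b | (d | c))))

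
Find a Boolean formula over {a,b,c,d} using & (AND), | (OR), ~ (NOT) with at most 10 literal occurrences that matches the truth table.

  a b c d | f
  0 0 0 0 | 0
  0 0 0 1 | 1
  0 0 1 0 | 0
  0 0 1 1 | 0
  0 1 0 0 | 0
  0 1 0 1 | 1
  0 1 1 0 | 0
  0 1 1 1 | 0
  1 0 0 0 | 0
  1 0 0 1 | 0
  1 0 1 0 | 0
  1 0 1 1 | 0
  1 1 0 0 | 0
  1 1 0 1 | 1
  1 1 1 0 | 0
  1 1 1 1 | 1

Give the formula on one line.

((((b | ~c) & (c & ~a)) | d) & ((~c | a) & (~a | b)))

  ~c = 1100110011001100
  (b | ~c) = 1100111111001111
  ~a = 1111111100000000
  (c & ~a) = 0011001100000000
  ((b | ~c) & (c & ~a)) = 0000001100000000
  (((b | ~c) & (c & ~a)) | d) = 0101011101010101
  (~c | a) = 1100110011111111
  (~a | b) = 1111111100001111
  ((~c | a) & (~a | b)) = 1100110000001111
  ((((b | ~c) & (c & ~a)) | d) & ((~c | a) & (~a | b))) = 0100010000000101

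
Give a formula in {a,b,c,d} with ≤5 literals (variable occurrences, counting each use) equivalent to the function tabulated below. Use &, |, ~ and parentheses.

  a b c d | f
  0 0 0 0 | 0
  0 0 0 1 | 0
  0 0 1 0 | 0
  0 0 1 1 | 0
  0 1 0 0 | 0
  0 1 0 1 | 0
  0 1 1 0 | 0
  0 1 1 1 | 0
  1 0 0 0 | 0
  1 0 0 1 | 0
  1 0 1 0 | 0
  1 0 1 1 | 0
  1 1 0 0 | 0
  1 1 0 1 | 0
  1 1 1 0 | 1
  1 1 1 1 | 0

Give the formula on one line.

  ~d = 1010101010101010
  (~d & a) = 0000000010101010
  (c & b) = 0000001100000011
  ((~d & a) & (c & b)) = 0000000000000010

((~d & a) & (c & b))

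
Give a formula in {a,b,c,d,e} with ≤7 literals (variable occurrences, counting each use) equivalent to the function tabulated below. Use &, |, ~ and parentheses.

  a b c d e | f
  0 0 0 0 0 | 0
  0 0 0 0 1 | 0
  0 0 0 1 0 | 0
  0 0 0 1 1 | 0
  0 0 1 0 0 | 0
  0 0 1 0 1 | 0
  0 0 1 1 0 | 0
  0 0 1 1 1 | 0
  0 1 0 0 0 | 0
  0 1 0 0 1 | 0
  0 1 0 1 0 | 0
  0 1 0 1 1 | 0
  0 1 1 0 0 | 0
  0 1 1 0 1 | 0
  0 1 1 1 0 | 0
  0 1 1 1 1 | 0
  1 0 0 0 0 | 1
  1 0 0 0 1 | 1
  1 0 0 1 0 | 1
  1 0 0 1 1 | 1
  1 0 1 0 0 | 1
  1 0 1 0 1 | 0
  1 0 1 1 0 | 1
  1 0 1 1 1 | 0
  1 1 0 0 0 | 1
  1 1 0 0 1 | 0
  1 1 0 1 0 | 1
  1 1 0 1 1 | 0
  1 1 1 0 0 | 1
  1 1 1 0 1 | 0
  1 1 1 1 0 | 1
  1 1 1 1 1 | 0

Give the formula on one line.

  ~b = 11111111000000001111111100000000
  ~c = 11110000111100001111000011110000
  (~b & ~c) = 11110000000000001111000000000000
  ((~b & ~c) & a) = 00000000000000001111000000000000
  ~e = 10101010101010101010101010101010
  (a & ~e) = 00000000000000001010101010101010
  (((~b & ~c) & a) | (a & ~e)) = 00000000000000001111101010101010

(((~b & ~c) & a) | (a & ~e))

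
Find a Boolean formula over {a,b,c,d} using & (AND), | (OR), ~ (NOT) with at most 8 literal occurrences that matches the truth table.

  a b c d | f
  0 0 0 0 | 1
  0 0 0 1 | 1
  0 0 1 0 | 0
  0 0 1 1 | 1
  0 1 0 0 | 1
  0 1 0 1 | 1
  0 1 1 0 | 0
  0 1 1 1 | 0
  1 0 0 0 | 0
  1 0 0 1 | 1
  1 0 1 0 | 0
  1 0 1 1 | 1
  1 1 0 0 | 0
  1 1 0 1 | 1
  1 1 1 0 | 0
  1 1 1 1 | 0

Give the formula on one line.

((~c & ~a) | ((~b | ~c) & d))

  ~c = 1100110011001100
  ~a = 1111111100000000
  (~c & ~a) = 1100110000000000
  ~b = 1111000011110000
  (~b | ~c) = 1111110011111100
  ((~b | ~c) & d) = 0101010001010100
  ((~c & ~a) | ((~b | ~c) & d)) = 1101110001010100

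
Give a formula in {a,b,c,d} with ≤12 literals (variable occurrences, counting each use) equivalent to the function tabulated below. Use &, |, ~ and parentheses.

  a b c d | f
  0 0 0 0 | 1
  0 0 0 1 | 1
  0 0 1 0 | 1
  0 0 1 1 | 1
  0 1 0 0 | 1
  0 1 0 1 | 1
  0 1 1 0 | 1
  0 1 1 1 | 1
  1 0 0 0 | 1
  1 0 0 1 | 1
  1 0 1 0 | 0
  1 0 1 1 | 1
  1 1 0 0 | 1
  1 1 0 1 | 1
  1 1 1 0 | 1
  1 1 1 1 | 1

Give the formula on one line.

  ~c = 1100110011001100
  (d | ~c) = 1101110111011101
  (a & (d | ~c)) = 0000000011011101
  ~b = 1111000011110000
  ~a = 1111111100000000
  (~b & ~a) = 1111000000000000
  ((a & (d | ~c)) | (~b & ~a)) = 1111000011011101
  (c & ~a) = 0011001100000000
  (~c | b) = 1100111111001111
  ((c & ~a) | (~c | b)) = 1111111111001111
  (((a & (d | ~c)) | (~b & ~a)) | ((c & ~a) | (~c | b))) = 1111111111011111

(((a & (d | ~c)) | (~b & ~a)) | ((c & ~a) | (~c | b)))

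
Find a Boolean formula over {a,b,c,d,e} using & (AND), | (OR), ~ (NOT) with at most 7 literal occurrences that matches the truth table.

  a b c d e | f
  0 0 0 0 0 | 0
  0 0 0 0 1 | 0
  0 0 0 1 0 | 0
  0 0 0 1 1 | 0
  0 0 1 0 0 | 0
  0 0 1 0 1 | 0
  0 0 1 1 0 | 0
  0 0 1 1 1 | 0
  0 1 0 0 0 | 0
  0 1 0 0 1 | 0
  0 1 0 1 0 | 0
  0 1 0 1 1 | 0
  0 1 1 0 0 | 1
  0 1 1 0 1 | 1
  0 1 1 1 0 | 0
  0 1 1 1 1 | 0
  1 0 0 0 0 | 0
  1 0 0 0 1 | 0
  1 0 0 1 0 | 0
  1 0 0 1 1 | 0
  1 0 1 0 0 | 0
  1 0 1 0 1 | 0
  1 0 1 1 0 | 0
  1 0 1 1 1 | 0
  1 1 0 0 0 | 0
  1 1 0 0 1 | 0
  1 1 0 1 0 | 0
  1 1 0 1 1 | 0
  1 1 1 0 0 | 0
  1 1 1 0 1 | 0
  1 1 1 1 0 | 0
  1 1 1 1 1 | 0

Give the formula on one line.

  ~d = 11001100110011001100110011001100
  (~d & c) = 00001100000011000000110000001100
  (~d | a) = 11001100110011001111111111111111
  ~a = 11111111111111110000000000000000
  (~a & b) = 00000000111111110000000000000000
  ((~d | a) & (~a & b)) = 00000000110011000000000000000000
  ((~d & c) & ((~d | a) & (~a & b))) = 00000000000011000000000000000000

((~d & c) & ((~d | a) & (~a & b)))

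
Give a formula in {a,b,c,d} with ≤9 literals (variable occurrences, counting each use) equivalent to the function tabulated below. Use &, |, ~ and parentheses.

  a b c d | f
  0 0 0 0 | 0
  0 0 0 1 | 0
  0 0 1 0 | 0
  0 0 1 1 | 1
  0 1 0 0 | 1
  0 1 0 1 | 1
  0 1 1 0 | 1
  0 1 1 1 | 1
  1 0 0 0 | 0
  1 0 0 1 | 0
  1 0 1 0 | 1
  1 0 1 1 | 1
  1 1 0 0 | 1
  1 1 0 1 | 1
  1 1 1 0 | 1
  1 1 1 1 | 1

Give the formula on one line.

  (a | d) = 0101010111111111
  ~a = 1111111100000000
  (~a | d) = 1111111101010101
  (c | (~a | d)) = 1111111101110111
  ((a | d) & (c | (~a | d))) = 0101010101110111
  (((a | d) & (c | (~a | d))) & c) = 0001000100110011
  ((((a | d) & (c | (~a | d))) & c) | b) = 0001111100111111

((((a | d) & (c | (~a | d))) & c) | b)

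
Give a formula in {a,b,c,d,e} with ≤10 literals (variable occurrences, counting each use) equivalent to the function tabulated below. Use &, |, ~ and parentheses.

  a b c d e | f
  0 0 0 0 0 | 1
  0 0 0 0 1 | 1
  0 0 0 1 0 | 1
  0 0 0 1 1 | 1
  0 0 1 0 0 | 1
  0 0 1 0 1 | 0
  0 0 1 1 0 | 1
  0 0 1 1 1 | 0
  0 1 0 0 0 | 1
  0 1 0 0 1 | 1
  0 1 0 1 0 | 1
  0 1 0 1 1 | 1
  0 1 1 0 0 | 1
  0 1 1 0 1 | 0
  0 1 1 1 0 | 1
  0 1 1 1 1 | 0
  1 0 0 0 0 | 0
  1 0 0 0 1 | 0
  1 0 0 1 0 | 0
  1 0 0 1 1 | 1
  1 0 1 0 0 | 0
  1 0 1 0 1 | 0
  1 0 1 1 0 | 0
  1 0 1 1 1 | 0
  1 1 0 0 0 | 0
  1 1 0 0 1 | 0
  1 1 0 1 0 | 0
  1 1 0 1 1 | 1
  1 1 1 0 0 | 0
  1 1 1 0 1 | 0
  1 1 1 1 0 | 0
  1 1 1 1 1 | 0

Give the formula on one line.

(((d | (~a | c)) | (~e & ~c)) & ((~c | ~e) & (~a | e)))

  ~a = 11111111111111110000000000000000
  (~a | c) = 11111111111111110000111100001111
  (d | (~a | c)) = 11111111111111110011111100111111
  ~e = 10101010101010101010101010101010
  ~c = 11110000111100001111000011110000
  (~e & ~c) = 10100000101000001010000010100000
  ((d | (~a | c)) | (~e & ~c)) = 11111111111111111011111110111111
  (~c | ~e) = 11111010111110101111101011111010
  (~a | e) = 11111111111111110101010101010101
  ((~c | ~e) & (~a | e)) = 11111010111110100101000001010000
  (((d | (~a | c)) | (~e & ~c)) & ((~c | ~e) & (~a | e))) = 11111010111110100001000000010000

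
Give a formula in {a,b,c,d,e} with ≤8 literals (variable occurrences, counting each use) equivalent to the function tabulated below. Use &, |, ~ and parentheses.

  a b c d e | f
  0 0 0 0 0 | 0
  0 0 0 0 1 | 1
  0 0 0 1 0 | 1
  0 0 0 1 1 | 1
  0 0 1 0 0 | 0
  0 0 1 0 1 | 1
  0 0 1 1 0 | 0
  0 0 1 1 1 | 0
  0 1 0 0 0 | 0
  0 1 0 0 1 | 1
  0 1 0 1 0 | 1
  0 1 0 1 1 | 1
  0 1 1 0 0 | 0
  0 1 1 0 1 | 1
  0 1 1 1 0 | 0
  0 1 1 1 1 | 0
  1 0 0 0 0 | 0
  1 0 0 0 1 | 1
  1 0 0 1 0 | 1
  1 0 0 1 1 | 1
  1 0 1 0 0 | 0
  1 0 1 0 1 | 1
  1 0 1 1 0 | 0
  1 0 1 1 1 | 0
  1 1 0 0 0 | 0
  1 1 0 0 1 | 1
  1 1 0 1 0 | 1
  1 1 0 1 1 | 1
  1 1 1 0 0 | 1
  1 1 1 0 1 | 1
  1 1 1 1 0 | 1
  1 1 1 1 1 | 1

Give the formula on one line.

  (b & a) = 00000000000000000000000011111111
  ((b & a) & c) = 00000000000000000000000000001111
  ~c = 11110000111100001111000011110000
  (d & ~c) = 00110000001100000011000000110000
  ~d = 11001100110011001100110011001100
  (~d & e) = 01000100010001000100010001000100
  ((d & ~c) | (~d & e)) = 01110100011101000111010001110100
  (((b & a) & c) | ((d & ~c) | (~d & e))) = 01110100011101000111010001111111

(((b & a) & c) | ((d & ~c) | (~d & e)))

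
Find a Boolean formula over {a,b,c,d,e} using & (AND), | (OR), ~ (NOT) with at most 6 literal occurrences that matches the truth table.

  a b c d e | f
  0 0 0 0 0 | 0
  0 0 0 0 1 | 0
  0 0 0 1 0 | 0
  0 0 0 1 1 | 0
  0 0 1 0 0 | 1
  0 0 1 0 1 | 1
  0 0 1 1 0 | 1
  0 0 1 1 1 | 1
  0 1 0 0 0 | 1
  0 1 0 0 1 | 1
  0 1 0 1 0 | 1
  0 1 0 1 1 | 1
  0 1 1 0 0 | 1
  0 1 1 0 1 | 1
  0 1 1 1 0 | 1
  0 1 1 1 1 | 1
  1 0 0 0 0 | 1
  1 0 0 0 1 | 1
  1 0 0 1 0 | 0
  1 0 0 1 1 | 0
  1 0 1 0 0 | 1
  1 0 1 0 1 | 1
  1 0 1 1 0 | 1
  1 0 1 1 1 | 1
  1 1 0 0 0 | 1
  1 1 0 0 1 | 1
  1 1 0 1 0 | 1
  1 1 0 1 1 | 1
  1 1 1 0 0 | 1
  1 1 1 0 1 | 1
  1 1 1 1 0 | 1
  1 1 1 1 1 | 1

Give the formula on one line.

  (d & b) = 00000000001100110000000000110011
  ~d = 11001100110011001100110011001100
  (b | a) = 00000000111111111111111111111111
  (~d & (b | a)) = 00000000110011001100110011001100
  ((d & b) | (~d & (b | a))) = 00000000111111111100110011111111
  (c | ((d & b) | (~d & (b | a)))) = 00001111111111111100111111111111

(c | ((d & b) | (~d & (b | a))))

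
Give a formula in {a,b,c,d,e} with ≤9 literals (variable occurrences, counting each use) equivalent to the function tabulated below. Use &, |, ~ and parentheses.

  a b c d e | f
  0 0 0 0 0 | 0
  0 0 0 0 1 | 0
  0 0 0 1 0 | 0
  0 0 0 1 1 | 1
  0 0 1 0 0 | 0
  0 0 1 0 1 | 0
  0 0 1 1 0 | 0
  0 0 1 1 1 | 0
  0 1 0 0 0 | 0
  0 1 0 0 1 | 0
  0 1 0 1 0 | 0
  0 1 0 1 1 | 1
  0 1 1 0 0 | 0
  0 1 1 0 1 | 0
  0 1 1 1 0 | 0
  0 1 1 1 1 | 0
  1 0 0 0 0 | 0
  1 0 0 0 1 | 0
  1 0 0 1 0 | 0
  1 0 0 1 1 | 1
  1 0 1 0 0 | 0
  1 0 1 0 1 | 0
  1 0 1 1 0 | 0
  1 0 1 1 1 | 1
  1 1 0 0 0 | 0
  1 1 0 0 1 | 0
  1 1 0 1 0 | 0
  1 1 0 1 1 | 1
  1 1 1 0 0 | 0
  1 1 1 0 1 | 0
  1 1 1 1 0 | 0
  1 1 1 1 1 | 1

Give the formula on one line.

  ~c = 11110000111100001111000011110000
  ~a = 11111111111111110000000000000000
  ~e = 10101010101010101010101010101010
  (d | ~e) = 10111011101110111011101110111011
  ((d | ~e) & ~c) = 10110000101100001011000010110000
  (~a | ((d | ~e) & ~c)) = 11111111111111111011000010110000
  ((~a | ((d | ~e) & ~c)) & ~e) = 10101010101010101010000010100000
  (~c | ((~a | ((d | ~e) & ~c)) & ~e)) = 11111010111110101111000011110000
  (a | (~c | ((~a | ((d | ~e) & ~c)) & ~e))) = 11111010111110101111111111111111
  (d & e) = 00010001000100010001000100010001
  ((a | (~c | ((~a | ((d | ~e) & ~c)) & ~e))) & (d & e)) = 00010000000100000001000100010001

((a | (~c | ((~a | ((d | ~e) & ~c)) & ~e))) & (d & e))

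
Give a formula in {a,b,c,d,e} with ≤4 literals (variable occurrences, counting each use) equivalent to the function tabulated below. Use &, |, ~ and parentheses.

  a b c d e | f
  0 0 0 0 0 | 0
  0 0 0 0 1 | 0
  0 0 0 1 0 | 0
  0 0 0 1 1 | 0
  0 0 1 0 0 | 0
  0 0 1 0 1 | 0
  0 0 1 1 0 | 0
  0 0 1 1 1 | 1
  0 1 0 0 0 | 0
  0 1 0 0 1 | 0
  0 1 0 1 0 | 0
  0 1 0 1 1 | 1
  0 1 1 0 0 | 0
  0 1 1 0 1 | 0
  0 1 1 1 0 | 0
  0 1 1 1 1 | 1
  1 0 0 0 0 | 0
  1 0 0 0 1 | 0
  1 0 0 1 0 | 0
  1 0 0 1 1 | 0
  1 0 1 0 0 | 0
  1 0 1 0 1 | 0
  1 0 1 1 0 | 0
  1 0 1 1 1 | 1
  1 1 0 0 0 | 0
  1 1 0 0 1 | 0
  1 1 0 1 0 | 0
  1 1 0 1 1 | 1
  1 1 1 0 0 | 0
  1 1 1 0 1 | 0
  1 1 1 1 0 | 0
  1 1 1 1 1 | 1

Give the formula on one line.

  (c | b) = 00001111111111110000111111111111
  (d & (c | b)) = 00000011001100110000001100110011
  (e & (d & (c | b))) = 00000001000100010000000100010001

(e & (d & (c | b)))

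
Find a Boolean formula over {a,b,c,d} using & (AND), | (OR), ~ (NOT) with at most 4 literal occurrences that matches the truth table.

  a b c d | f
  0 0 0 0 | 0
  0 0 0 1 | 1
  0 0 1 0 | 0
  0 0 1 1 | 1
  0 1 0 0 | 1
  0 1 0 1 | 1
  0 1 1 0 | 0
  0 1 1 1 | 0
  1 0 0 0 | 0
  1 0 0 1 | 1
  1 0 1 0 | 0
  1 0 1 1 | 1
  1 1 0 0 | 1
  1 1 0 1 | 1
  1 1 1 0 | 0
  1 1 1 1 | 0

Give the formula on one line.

((d & ~b) | (~c & b))

  ~b = 1111000011110000
  (d & ~b) = 0101000001010000
  ~c = 1100110011001100
  (~c & b) = 0000110000001100
  ((d & ~b) | (~c & b)) = 0101110001011100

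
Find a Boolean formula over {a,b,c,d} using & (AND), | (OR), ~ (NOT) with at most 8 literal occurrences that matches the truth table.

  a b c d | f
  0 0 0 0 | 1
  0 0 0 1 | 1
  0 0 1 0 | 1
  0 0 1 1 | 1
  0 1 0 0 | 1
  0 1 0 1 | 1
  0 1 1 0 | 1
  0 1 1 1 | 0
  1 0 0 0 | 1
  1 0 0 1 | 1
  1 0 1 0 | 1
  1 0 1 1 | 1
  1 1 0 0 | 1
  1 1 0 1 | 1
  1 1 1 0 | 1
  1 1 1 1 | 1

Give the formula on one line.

  ~b = 1111000011110000
  ~a = 1111111100000000
  (d & ~a) = 0101010100000000
  (~b & (d & ~a)) = 0101000000000000
  ~d = 1010101010101010
  (a | ~d) = 1010101011111111
  ~c = 1100110011001100
  (~c & d) = 0100010001000100
  ((a | ~d) | (~c & d)) = 1110111011111111
  ((~b & (d & ~a)) | ((a | ~d) | (~c & d))) = 1111111011111111

((~b & (d & ~a)) | ((a | ~d) | (~c & d)))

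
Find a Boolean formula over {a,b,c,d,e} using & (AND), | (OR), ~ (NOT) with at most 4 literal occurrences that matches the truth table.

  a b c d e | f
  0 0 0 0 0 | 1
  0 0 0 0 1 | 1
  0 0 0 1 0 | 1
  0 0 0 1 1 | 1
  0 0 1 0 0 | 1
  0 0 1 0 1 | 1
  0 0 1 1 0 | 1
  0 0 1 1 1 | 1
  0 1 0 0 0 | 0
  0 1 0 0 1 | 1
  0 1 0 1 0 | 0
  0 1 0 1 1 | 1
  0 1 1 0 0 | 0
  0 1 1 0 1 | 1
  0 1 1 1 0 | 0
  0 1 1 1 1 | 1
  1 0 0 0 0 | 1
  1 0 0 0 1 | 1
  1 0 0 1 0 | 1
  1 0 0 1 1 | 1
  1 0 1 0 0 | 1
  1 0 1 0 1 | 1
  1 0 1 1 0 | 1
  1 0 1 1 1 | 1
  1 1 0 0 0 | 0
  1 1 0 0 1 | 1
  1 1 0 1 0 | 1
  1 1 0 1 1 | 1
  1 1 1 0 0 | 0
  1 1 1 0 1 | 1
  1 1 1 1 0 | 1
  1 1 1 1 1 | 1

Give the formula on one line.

((e | ~b) | (a & d))

  ~b = 11111111000000001111111100000000
  (e | ~b) = 11111111010101011111111101010101
  (a & d) = 00000000000000000011001100110011
  ((e | ~b) | (a & d)) = 11111111010101011111111101110111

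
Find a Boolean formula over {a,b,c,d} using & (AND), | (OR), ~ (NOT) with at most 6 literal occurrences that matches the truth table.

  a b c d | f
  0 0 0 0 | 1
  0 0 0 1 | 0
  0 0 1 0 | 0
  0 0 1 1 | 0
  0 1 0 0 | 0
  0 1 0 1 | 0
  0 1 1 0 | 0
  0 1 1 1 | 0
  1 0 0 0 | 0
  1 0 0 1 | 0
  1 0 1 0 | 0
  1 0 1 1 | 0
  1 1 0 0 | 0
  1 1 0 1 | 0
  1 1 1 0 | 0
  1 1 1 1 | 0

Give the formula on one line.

  ~a = 1111111100000000
  ~b = 1111000011110000
  (~a & ~b) = 1111000000000000
  ~d = 1010101010101010
  (~a & ~d) = 1010101000000000
  ~c = 1100110011001100
  ((~a & ~d) & ~c) = 1000100000000000
  ((~a & ~b) & ((~a & ~d) & ~c)) = 1000000000000000

((~a & ~b) & ((~a & ~d) & ~c))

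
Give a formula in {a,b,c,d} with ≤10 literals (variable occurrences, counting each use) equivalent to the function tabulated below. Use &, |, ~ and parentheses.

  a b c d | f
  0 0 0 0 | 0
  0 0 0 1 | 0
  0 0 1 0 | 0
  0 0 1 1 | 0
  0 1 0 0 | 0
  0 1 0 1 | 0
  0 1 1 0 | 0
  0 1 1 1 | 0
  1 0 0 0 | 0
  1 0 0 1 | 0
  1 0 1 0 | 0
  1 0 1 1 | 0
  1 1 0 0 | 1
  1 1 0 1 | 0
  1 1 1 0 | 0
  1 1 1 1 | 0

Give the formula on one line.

(((~b & (b | c)) | ~c) & (b & (a & ~d)))

  ~b = 1111000011110000
  (b | c) = 0011111100111111
  (~b & (b | c)) = 0011000000110000
  ~c = 1100110011001100
  ((~b & (b | c)) | ~c) = 1111110011111100
  ~d = 1010101010101010
  (a & ~d) = 0000000010101010
  (b & (a & ~d)) = 0000000000001010
  (((~b & (b | c)) | ~c) & (b & (a & ~d))) = 0000000000001000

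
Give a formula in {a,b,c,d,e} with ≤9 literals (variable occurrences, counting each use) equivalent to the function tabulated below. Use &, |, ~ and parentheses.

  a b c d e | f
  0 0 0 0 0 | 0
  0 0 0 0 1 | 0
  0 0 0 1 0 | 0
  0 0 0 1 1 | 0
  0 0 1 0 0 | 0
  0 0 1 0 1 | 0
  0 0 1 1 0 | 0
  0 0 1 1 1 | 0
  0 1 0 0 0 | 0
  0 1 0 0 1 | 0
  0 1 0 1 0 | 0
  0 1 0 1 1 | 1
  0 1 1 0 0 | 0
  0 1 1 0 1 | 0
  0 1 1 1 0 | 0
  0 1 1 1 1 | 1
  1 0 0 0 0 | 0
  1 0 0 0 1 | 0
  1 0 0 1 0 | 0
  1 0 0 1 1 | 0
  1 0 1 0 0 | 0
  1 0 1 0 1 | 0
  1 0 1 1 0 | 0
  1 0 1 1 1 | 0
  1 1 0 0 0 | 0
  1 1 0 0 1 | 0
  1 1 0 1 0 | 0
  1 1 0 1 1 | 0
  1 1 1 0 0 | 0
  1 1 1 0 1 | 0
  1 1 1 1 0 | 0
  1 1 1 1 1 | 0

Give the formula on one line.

  ~c = 11110000111100001111000011110000
  (d | ~c) = 11110011111100111111001111110011
  ((d | ~c) & e) = 01010001010100010101000101010001
  (d & b) = 00000000001100110000000000110011
  ~a = 11111111111111110000000000000000
  ~b = 11111111000000001111111100000000
  (~b | d) = 11111111001100111111111100110011
  (~a & (~b | d)) = 11111111001100110000000000000000
  ((d & b) & (~a & (~b | d))) = 00000000001100110000000000000000
  (((d | ~c) & e) & ((d & b) & (~a & (~b | d)))) = 00000000000100010000000000000000

(((d | ~c) & e) & ((d & b) & (~a & (~b | d))))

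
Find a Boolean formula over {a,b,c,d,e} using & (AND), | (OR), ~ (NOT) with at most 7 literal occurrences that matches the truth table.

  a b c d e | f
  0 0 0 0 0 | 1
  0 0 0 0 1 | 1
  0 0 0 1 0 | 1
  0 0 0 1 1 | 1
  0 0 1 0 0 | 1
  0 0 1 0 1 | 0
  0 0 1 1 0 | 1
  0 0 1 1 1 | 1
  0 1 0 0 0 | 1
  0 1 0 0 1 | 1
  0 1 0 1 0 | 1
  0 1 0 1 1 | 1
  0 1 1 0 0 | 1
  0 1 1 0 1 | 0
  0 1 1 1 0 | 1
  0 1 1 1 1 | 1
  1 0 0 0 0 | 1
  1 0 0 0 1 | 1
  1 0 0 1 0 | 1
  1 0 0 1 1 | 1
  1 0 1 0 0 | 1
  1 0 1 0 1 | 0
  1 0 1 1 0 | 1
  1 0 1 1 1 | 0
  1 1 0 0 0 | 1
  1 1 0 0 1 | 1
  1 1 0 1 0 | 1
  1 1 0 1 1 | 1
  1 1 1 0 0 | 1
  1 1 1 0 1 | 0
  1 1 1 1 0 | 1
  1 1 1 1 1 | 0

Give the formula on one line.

  ~a = 11111111111111110000000000000000
  (d & ~a) = 00110011001100110000000000000000
  ~c = 11110000111100001111000011110000
  ~e = 10101010101010101010101010101010
  (~c | ~e) = 11111010111110101111101011111010
  ((d & ~a) | (~c | ~e)) = 11111011111110111111101011111010

((d & ~a) | (~c | ~e))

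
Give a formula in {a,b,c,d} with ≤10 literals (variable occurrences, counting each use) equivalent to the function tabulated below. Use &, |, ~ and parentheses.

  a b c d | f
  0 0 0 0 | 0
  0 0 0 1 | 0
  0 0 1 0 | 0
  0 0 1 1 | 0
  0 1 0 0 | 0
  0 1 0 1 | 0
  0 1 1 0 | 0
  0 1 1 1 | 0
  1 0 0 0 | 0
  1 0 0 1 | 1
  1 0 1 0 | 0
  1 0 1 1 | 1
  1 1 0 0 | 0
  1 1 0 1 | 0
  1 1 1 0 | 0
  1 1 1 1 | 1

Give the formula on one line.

((a & d) & (((~b | c) | ~d) & (c | d)))

  (a & d) = 0000000001010101
  ~b = 1111000011110000
  (~b | c) = 1111001111110011
  ~d = 1010101010101010
  ((~b | c) | ~d) = 1111101111111011
  (c | d) = 0111011101110111
  (((~b | c) | ~d) & (c | d)) = 0111001101110011
  ((a & d) & (((~b | c) | ~d) & (c | d))) = 0000000001010001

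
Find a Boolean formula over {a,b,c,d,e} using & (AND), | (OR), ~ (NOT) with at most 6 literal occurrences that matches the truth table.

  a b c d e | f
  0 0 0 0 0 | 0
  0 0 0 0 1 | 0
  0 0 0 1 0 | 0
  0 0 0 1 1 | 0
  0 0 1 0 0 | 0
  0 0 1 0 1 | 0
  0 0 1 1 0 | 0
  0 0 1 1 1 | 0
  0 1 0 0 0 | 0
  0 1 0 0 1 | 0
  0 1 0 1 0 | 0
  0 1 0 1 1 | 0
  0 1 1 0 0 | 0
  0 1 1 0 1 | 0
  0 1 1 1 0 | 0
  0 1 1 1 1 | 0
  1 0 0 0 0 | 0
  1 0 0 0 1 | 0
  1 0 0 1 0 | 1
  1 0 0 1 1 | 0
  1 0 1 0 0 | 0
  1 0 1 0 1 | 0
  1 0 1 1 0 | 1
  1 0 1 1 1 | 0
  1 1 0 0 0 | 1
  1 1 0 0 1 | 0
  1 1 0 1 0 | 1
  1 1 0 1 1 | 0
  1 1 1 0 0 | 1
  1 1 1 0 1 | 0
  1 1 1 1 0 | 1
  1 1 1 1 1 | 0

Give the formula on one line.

  (b | d) = 00110011111111110011001111111111
  ~e = 10101010101010101010101010101010
  ((b | d) & ~e) = 00100010101010100010001010101010
  (((b | d) & ~e) & a) = 00000000000000000010001010101010

(((b | d) & ~e) & a)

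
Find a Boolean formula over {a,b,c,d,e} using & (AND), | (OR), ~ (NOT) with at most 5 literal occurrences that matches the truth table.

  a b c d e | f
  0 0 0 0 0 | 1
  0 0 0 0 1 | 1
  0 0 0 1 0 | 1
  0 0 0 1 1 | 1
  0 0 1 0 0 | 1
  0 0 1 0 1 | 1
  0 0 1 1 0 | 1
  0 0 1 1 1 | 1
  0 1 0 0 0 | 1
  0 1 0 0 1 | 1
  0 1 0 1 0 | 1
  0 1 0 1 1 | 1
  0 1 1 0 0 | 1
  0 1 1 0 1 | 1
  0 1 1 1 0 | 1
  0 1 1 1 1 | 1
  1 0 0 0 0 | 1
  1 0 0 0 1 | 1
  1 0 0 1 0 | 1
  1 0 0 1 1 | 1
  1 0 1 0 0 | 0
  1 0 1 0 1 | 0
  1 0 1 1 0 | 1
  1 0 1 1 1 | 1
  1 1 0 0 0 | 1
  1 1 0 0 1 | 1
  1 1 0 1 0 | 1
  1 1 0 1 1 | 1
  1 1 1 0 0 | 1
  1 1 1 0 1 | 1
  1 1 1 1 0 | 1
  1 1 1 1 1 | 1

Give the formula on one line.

((((a & ~c) | d) | b) | ~a)

  ~c = 11110000111100001111000011110000
  (a & ~c) = 00000000000000001111000011110000
  ((a & ~c) | d) = 00110011001100111111001111110011
  (((a & ~c) | d) | b) = 00110011111111111111001111111111
  ~a = 11111111111111110000000000000000
  ((((a & ~c) | d) | b) | ~a) = 11111111111111111111001111111111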